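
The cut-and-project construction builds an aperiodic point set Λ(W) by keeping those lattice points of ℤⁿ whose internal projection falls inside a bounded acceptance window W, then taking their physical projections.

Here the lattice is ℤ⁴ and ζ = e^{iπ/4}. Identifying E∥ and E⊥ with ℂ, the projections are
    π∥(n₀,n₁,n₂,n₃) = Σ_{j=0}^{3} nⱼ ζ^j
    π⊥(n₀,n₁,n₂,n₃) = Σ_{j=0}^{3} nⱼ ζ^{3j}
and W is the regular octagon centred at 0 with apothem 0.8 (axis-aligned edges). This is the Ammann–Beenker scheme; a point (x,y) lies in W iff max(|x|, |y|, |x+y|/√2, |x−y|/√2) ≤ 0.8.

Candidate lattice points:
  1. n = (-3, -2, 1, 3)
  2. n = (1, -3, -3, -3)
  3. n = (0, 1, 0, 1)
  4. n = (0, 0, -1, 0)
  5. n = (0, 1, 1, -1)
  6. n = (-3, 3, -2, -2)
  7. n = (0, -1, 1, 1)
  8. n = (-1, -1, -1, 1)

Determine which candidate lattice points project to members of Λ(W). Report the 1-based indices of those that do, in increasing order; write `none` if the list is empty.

1

With ζ = e^{iπ/4} the internal vectors are ζ^0,ζ^3,ζ^6,ζ^9.
#1 (-3, -2, 1, 3): internal (0.535534, -0.292893); octagon support 0.585786 vs apothem 0.8 → ∈ W
#2 (1, -3, -3, -3): internal (1.000000, -1.242641); octagon support 1.585786 vs apothem 0.8 → ∉ W
#3 (0, 1, 0, 1): internal (0.000000, 1.414214); octagon support 1.414214 vs apothem 0.8 → ∉ W
#4 (0, 0, -1, 0): internal (0.000000, 1.000000); octagon support 1.000000 vs apothem 0.8 → ∉ W
#5 (0, 1, 1, -1): internal (-1.414214, -1.000000); octagon support 1.707107 vs apothem 0.8 → ∉ W
#6 (-3, 3, -2, -2): internal (-6.535534, 2.707107); octagon support 6.535534 vs apothem 0.8 → ∉ W
#7 (0, -1, 1, 1): internal (1.414214, -1.000000); octagon support 1.707107 vs apothem 0.8 → ∉ W
#8 (-1, -1, -1, 1): internal (0.414214, 1.000000); octagon support 1.000000 vs apothem 0.8 → ∉ W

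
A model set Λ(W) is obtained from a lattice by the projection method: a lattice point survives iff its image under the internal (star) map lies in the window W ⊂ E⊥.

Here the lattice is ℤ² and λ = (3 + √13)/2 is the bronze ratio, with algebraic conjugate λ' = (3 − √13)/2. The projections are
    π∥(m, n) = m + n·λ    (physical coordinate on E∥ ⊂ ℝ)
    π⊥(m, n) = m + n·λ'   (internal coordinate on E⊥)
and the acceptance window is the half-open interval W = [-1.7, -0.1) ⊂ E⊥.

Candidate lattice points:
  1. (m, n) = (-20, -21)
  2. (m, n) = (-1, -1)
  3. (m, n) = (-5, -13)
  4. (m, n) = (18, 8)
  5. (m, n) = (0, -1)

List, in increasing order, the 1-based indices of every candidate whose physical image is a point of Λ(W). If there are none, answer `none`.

Numerically λ ≈ 3.3028 and λ' = −1/λ ≈ -0.3028.
[1] lift (-20,-21): star map gives -13.6417; window check -1.7 ≤ -13.6417 < -0.1 is false → out
[2] lift (-1,-1): star map gives -0.6972; window check -1.7 ≤ -0.6972 < -0.1 is true → IN Λ
[3] lift (-5,-13): star map gives -1.0639; window check -1.7 ≤ -1.0639 < -0.1 is true → IN Λ
[4] lift (18,8): star map gives 15.5778; window check -1.7 ≤ 15.5778 < -0.1 is false → out
[5] lift (0,-1): star map gives 0.3028; window check -1.7 ≤ 0.3028 < -0.1 is false → out

2, 3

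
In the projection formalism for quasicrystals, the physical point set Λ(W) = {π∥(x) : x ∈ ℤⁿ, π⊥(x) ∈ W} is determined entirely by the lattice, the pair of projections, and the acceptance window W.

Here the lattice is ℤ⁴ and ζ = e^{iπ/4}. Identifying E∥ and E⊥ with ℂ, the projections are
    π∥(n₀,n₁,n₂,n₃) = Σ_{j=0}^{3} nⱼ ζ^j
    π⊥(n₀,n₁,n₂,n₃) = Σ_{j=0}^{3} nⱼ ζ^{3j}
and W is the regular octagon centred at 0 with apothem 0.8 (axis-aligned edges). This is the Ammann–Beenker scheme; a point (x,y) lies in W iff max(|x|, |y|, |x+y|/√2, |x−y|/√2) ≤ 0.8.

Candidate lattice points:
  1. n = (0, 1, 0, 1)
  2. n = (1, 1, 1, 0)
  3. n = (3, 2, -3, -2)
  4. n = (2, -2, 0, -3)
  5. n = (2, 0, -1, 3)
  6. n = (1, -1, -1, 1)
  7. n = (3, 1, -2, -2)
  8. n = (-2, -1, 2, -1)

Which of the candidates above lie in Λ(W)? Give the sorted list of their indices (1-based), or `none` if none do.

π⊥(n) = n₀ + n₁ζ³ + n₂ζ⁶ + n₃ζ⁹ where ζ = e^{iπ/4}.
#1 (0, 1, 0, 1): internal (0.0000, 1.4142); octagon support 1.4142 vs apothem 0.8 → ∉ W
#2 (1, 1, 1, 0): internal (0.2929, -0.2929); octagon support 0.4142 vs apothem 0.8 → ∈ W
#3 (3, 2, -3, -2): internal (0.1716, 3.0000); octagon support 3.0000 vs apothem 0.8 → ∉ W
#4 (2, -2, 0, -3): internal (1.2929, -3.5355); octagon support 3.5355 vs apothem 0.8 → ∉ W
#5 (2, 0, -1, 3): internal (4.1213, 3.1213); octagon support 5.1213 vs apothem 0.8 → ∉ W
#6 (1, -1, -1, 1): internal (2.4142, 1.0000); octagon support 2.4142 vs apothem 0.8 → ∉ W
#7 (3, 1, -2, -2): internal (0.8787, 1.2929); octagon support 1.5355 vs apothem 0.8 → ∉ W
#8 (-2, -1, 2, -1): internal (-2.0000, -3.4142); octagon support 3.8284 vs apothem 0.8 → ∉ W

2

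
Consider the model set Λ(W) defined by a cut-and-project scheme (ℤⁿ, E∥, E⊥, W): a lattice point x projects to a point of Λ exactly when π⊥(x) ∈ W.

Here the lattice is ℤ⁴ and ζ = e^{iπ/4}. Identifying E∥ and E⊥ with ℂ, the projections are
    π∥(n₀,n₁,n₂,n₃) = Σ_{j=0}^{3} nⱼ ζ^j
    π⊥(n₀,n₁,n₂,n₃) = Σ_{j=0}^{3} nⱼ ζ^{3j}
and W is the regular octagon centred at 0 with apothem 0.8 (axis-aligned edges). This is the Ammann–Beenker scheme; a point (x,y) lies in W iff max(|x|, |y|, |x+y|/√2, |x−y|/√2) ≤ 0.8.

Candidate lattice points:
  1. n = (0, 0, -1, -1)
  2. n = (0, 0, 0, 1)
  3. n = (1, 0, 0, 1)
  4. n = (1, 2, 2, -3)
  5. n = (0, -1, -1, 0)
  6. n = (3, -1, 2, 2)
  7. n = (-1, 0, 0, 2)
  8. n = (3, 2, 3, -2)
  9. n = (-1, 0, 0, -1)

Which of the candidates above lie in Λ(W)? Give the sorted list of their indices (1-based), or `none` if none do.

1, 5

Internal map: ζ^{3j} for j=0..3 gives (1,0), (−√2/2,√2/2), (0,−1), (√2/2,√2/2).
candidate 1: n = (0, 0, -1, -1) → π⊥ ≈ (-0.7071, +0.2929); max(|x|,|y|,|x±y|/√2) = 0.7071 ≤ 0.8 ⇒ ∈ W
candidate 2: n = (0, 0, 0, 1) → π⊥ ≈ (+0.7071, +0.7071); max(|x|,|y|,|x±y|/√2) = 1.0000 > 0.8 ⇒ ∉ W
candidate 3: n = (1, 0, 0, 1) → π⊥ ≈ (+1.7071, +0.7071); max(|x|,|y|,|x±y|/√2) = 1.7071 > 0.8 ⇒ ∉ W
candidate 4: n = (1, 2, 2, -3) → π⊥ ≈ (-2.5355, -2.7071); max(|x|,|y|,|x±y|/√2) = 3.7071 > 0.8 ⇒ ∉ W
candidate 5: n = (0, -1, -1, 0) → π⊥ ≈ (+0.7071, +0.2929); max(|x|,|y|,|x±y|/√2) = 0.7071 ≤ 0.8 ⇒ ∈ W
candidate 6: n = (3, -1, 2, 2) → π⊥ ≈ (+5.1213, -1.2929); max(|x|,|y|,|x±y|/√2) = 5.1213 > 0.8 ⇒ ∉ W
candidate 7: n = (-1, 0, 0, 2) → π⊥ ≈ (+0.4142, +1.4142); max(|x|,|y|,|x±y|/√2) = 1.4142 > 0.8 ⇒ ∉ W
candidate 8: n = (3, 2, 3, -2) → π⊥ ≈ (+0.1716, -3.0000); max(|x|,|y|,|x±y|/√2) = 3.0000 > 0.8 ⇒ ∉ W
candidate 9: n = (-1, 0, 0, -1) → π⊥ ≈ (-1.7071, -0.7071); max(|x|,|y|,|x±y|/√2) = 1.7071 > 0.8 ⇒ ∉ W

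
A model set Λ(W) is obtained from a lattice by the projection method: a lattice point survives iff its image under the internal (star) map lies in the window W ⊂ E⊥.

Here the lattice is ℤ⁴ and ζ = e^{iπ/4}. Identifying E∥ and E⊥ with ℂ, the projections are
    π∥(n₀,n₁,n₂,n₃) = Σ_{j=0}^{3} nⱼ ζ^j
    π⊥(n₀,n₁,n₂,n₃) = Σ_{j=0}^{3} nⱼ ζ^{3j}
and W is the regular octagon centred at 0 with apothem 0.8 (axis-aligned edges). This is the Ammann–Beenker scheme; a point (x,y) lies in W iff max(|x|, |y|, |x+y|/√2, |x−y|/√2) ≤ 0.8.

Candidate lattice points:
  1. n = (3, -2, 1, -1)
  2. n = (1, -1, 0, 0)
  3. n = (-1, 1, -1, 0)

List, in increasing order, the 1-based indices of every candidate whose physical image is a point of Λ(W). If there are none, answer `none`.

none

Internal map: ζ^{3j} for j=0..3 gives (1,0), (−√2/2,√2/2), (0,−1), (√2/2,√2/2).
#1 (3, -2, 1, -1): internal (3.7071, -3.1213); octagon support 4.8284 vs apothem 0.8 → ∉ W
#2 (1, -1, 0, 0): internal (1.7071, -0.7071); octagon support 1.7071 vs apothem 0.8 → ∉ W
#3 (-1, 1, -1, 0): internal (-1.7071, 1.7071); octagon support 2.4142 vs apothem 0.8 → ∉ W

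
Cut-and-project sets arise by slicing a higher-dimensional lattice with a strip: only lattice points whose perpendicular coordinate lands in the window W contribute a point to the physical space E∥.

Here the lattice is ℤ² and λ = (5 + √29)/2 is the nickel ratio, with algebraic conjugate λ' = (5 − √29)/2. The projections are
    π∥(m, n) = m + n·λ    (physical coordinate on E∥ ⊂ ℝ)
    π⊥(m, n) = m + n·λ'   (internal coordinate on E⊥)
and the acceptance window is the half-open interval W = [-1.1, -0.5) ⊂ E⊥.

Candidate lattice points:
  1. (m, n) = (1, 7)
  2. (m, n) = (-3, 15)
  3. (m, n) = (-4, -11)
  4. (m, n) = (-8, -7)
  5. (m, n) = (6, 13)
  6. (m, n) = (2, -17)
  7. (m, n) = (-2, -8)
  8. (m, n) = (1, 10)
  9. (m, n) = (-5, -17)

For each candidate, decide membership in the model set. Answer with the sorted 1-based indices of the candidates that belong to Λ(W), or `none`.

8

Numerically λ ≈ 5.19258 and λ' = −1/λ ≈ -0.19258.
candidate 1: (m,n)=(1,7) → π∥ = 1+7·λ ≈ 37.34808, π⊥ = 1+7·λ' ≈ -0.34808 ∉ [-1.1, -0.5) ⇒ out
candidate 2: (m,n)=(-3,15) → π∥ = -3+15·λ ≈ 74.88874, π⊥ = -3+15·λ' ≈ -5.88874 ∉ [-1.1, -0.5) ⇒ out
candidate 3: (m,n)=(-4,-11) → π∥ = -4-11·λ ≈ -61.11841, π⊥ = -4-11·λ' ≈ -1.88159 ∉ [-1.1, -0.5) ⇒ out
candidate 4: (m,n)=(-8,-7) → π∥ = -8-7·λ ≈ -44.34808, π⊥ = -8-7·λ' ≈ -6.65192 ∉ [-1.1, -0.5) ⇒ out
candidate 5: (m,n)=(6,13) → π∥ = 6+13·λ ≈ 73.50357, π⊥ = 6+13·λ' ≈ 3.49643 ∉ [-1.1, -0.5) ⇒ out
candidate 6: (m,n)=(2,-17) → π∥ = 2-17·λ ≈ -86.27390, π⊥ = 2-17·λ' ≈ 5.27390 ∉ [-1.1, -0.5) ⇒ out
candidate 7: (m,n)=(-2,-8) → π∥ = -2-8·λ ≈ -43.54066, π⊥ = -2-8·λ' ≈ -0.45934 ∉ [-1.1, -0.5) ⇒ out
candidate 8: (m,n)=(1,10) → π∥ = 1+10·λ ≈ 52.92582, π⊥ = 1+10·λ' ≈ -0.92582 ∈ [-1.1, -0.5) ⇒ IN Λ
candidate 9: (m,n)=(-5,-17) → π∥ = -5-17·λ ≈ -93.27390, π⊥ = -5-17·λ' ≈ -1.72610 ∉ [-1.1, -0.5) ⇒ out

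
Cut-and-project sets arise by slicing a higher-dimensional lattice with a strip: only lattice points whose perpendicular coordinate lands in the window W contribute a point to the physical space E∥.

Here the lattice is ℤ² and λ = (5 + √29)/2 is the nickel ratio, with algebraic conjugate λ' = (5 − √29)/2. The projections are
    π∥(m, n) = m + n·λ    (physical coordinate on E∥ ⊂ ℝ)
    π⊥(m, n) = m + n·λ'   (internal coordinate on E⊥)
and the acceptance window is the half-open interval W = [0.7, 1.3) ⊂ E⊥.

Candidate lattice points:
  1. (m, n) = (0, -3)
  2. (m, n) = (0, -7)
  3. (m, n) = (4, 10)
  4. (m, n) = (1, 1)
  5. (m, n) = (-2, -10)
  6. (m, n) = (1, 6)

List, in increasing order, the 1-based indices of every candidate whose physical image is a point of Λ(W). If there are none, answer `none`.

Compute λ' = (5−√29)/2 = -0.19258, so π⊥(m,n) = m -0.19258·n.
#1 (0,-3): internal coord 0 + (-3)·λ' = +0.57775; +0.57775 ∉ [0.7, 1.3) → out
#2 (0,-7): internal coord 0 + (-7)·λ' = +1.34808; +1.34808 ∉ [0.7, 1.3) → out
#3 (4,10): internal coord 4 + (10)·λ' = +2.07418; +2.07418 ∉ [0.7, 1.3) → out
#4 (1,1): internal coord 1 + (1)·λ' = +0.80742; +0.80742 ∈ [0.7, 1.3) → IN Λ
#5 (-2,-10): internal coord -2 + (-10)·λ' = -0.07418; -0.07418 ∉ [0.7, 1.3) → out
#6 (1,6): internal coord 1 + (6)·λ' = -0.15549; -0.15549 ∉ [0.7, 1.3) → out

4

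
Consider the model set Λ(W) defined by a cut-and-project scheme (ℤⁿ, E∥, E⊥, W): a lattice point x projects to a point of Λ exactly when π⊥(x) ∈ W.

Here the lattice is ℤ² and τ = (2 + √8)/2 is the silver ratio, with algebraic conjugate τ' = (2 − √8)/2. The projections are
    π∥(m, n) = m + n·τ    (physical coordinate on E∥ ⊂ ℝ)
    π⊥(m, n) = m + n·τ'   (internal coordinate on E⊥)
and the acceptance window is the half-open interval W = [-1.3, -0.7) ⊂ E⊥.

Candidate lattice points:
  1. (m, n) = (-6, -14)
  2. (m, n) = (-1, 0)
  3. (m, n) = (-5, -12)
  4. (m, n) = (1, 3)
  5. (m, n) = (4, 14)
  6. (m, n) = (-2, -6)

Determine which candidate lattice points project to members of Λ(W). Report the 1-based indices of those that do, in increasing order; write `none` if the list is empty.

Numerically τ ≈ 2.41421 and τ' = −1/τ ≈ -0.41421.
[1] lift (-6,-14): star map gives -0.20101; window check -1.3 ≤ -0.20101 < -0.7 is false → out
[2] lift (-1,0): star map gives -1.00000; window check -1.3 ≤ -1.00000 < -0.7 is true → IN Λ
[3] lift (-5,-12): star map gives -0.02944; window check -1.3 ≤ -0.02944 < -0.7 is false → out
[4] lift (1,3): star map gives -0.24264; window check -1.3 ≤ -0.24264 < -0.7 is false → out
[5] lift (4,14): star map gives -1.79899; window check -1.3 ≤ -1.79899 < -0.7 is false → out
[6] lift (-2,-6): star map gives 0.48528; window check -1.3 ≤ 0.48528 < -0.7 is false → out

2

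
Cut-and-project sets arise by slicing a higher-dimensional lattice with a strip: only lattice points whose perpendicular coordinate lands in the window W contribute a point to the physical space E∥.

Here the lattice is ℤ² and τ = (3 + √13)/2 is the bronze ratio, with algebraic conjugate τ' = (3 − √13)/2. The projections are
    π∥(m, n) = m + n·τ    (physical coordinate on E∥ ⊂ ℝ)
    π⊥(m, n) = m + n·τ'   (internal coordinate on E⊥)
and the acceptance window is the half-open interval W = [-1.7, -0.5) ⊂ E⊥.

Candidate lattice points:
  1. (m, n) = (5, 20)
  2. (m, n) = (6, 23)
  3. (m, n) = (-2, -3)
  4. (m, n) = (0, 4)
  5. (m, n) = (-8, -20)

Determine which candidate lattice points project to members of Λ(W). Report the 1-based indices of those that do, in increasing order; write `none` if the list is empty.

1, 2, 3, 4

τ' = (3−√13)/2 ≈ -0.30278.
candidate 1: (m,n)=(5,20) → π∥ = 5+20·τ ≈ 71.05551, π⊥ = 5+20·τ' ≈ -1.05551 ∈ [-1.7, -0.5) ⇒ IN Λ
candidate 2: (m,n)=(6,23) → π∥ = 6+23·τ ≈ 81.96384, π⊥ = 6+23·τ' ≈ -0.96384 ∈ [-1.7, -0.5) ⇒ IN Λ
candidate 3: (m,n)=(-2,-3) → π∥ = -2-3·τ ≈ -11.90833, π⊥ = -2-3·τ' ≈ -1.09167 ∈ [-1.7, -0.5) ⇒ IN Λ
candidate 4: (m,n)=(0,4) → π∥ = 0+4·τ ≈ 13.21110, π⊥ = 0+4·τ' ≈ -1.21110 ∈ [-1.7, -0.5) ⇒ IN Λ
candidate 5: (m,n)=(-8,-20) → π∥ = -8-20·τ ≈ -74.05551, π⊥ = -8-20·τ' ≈ -1.94449 ∉ [-1.7, -0.5) ⇒ out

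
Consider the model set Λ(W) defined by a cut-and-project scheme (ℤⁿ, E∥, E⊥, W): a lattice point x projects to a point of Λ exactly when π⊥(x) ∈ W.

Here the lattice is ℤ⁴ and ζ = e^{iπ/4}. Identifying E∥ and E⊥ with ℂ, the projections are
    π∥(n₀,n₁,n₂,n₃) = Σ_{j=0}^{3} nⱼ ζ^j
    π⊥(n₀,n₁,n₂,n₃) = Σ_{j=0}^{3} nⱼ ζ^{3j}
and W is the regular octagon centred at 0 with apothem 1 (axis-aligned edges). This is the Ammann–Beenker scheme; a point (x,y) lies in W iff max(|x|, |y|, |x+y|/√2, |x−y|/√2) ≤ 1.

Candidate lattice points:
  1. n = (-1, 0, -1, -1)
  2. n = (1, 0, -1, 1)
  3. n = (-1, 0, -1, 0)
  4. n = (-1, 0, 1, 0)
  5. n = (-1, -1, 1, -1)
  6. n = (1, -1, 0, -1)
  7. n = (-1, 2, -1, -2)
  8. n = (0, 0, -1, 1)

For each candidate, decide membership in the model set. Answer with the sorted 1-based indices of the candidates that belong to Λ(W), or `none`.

π⊥(n) = n₀ + n₁ζ³ + n₂ζ⁶ + n₃ζ⁹ where ζ = e^{iπ/4}.
candidate 1: n = (-1, 0, -1, -1) → π⊥ ≈ (-1.70711, +0.29289); max(|x|,|y|,|x±y|/√2) = 1.70711 > 1 ⇒ ∉ W
candidate 2: n = (1, 0, -1, 1) → π⊥ ≈ (+1.70711, +1.70711); max(|x|,|y|,|x±y|/√2) = 2.41421 > 1 ⇒ ∉ W
candidate 3: n = (-1, 0, -1, 0) → π⊥ ≈ (-1.00000, +1.00000); max(|x|,|y|,|x±y|/√2) = 1.41421 > 1 ⇒ ∉ W
candidate 4: n = (-1, 0, 1, 0) → π⊥ ≈ (-1.00000, -1.00000); max(|x|,|y|,|x±y|/√2) = 1.41421 > 1 ⇒ ∉ W
candidate 5: n = (-1, -1, 1, -1) → π⊥ ≈ (-1.00000, -2.41421); max(|x|,|y|,|x±y|/√2) = 2.41421 > 1 ⇒ ∉ W
candidate 6: n = (1, -1, 0, -1) → π⊥ ≈ (+1.00000, -1.41421); max(|x|,|y|,|x±y|/√2) = 1.70711 > 1 ⇒ ∉ W
candidate 7: n = (-1, 2, -1, -2) → π⊥ ≈ (-3.82843, +1.00000); max(|x|,|y|,|x±y|/√2) = 3.82843 > 1 ⇒ ∉ W
candidate 8: n = (0, 0, -1, 1) → π⊥ ≈ (+0.70711, +1.70711); max(|x|,|y|,|x±y|/√2) = 1.70711 > 1 ⇒ ∉ W

none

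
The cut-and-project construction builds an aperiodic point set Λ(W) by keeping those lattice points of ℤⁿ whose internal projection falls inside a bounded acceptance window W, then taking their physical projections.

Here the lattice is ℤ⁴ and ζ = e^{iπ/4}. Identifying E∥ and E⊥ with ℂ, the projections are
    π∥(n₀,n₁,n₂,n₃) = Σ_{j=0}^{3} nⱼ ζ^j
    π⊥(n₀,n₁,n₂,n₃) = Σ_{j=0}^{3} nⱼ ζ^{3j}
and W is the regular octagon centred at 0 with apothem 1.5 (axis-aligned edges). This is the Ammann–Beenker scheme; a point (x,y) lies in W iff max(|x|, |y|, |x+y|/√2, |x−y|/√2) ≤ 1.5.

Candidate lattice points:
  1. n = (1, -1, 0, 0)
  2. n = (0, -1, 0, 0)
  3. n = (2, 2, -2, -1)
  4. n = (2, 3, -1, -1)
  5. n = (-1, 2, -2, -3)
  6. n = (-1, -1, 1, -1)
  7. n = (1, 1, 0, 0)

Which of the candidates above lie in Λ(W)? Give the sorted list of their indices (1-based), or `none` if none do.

π⊥(n) = n₀ + n₁ζ³ + n₂ζ⁶ + n₃ζ⁹ where ζ = e^{iπ/4}.
candidate 1: n = (1, -1, 0, 0) → π⊥ ≈ (+1.7071, -0.7071); max(|x|,|y|,|x±y|/√2) = 1.7071 > 1.5 ⇒ ∉ W
candidate 2: n = (0, -1, 0, 0) → π⊥ ≈ (+0.7071, -0.7071); max(|x|,|y|,|x±y|/√2) = 1.0000 ≤ 1.5 ⇒ ∈ W
candidate 3: n = (2, 2, -2, -1) → π⊥ ≈ (-0.1213, +2.7071); max(|x|,|y|,|x±y|/√2) = 2.7071 > 1.5 ⇒ ∉ W
candidate 4: n = (2, 3, -1, -1) → π⊥ ≈ (-0.8284, +2.4142); max(|x|,|y|,|x±y|/√2) = 2.4142 > 1.5 ⇒ ∉ W
candidate 5: n = (-1, 2, -2, -3) → π⊥ ≈ (-4.5355, +1.2929); max(|x|,|y|,|x±y|/√2) = 4.5355 > 1.5 ⇒ ∉ W
candidate 6: n = (-1, -1, 1, -1) → π⊥ ≈ (-1.0000, -2.4142); max(|x|,|y|,|x±y|/√2) = 2.4142 > 1.5 ⇒ ∉ W
candidate 7: n = (1, 1, 0, 0) → π⊥ ≈ (+0.2929, +0.7071); max(|x|,|y|,|x±y|/√2) = 0.7071 ≤ 1.5 ⇒ ∈ W

2, 7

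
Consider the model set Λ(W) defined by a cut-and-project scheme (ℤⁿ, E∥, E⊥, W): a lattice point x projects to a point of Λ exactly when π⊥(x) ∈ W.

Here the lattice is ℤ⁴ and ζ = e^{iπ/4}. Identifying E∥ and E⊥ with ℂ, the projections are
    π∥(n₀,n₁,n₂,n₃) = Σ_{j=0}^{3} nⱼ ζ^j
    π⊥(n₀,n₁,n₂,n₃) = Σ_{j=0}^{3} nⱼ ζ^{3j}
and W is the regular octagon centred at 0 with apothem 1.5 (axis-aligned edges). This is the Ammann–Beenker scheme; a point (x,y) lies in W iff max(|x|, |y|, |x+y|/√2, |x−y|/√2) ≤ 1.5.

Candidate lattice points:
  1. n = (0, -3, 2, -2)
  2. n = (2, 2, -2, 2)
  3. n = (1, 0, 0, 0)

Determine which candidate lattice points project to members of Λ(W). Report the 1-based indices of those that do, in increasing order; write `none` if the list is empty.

3

Internal map: ζ^{3j} for j=0..3 gives (1,0), (−√2/2,√2/2), (0,−1), (√2/2,√2/2).
candidate 1: n = (0, -3, 2, -2) → π⊥ ≈ (+0.70711, -5.53553); max(|x|,|y|,|x±y|/√2) = 5.53553 > 1.5 ⇒ ∉ W
candidate 2: n = (2, 2, -2, 2) → π⊥ ≈ (+2.00000, +4.82843); max(|x|,|y|,|x±y|/√2) = 4.82843 > 1.5 ⇒ ∉ W
candidate 3: n = (1, 0, 0, 0) → π⊥ ≈ (+1.00000, +0.00000); max(|x|,|y|,|x±y|/√2) = 1.00000 ≤ 1.5 ⇒ ∈ W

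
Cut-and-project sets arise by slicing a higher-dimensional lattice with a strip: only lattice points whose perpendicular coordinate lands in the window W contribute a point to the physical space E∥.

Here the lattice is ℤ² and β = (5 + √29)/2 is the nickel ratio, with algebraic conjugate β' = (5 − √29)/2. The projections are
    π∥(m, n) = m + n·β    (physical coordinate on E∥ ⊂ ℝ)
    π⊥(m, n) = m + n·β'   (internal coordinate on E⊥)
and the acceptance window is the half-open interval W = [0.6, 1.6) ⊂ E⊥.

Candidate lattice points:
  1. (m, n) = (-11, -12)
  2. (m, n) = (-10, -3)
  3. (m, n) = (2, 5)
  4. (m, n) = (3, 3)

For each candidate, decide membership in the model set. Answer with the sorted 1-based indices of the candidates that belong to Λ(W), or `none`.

Numerically β ≈ 5.192582 and β' = −1/β ≈ -0.192582.
candidate 1: (m,n)=(-11,-12) → π∥ = -11-12·β ≈ -73.310989, π⊥ = -11-12·β' ≈ -8.689011 ∉ [0.6, 1.6) ⇒ out
candidate 2: (m,n)=(-10,-3) → π∥ = -10-3·β ≈ -25.577747, π⊥ = -10-3·β' ≈ -9.422253 ∉ [0.6, 1.6) ⇒ out
candidate 3: (m,n)=(2,5) → π∥ = 2+5·β ≈ 27.962912, π⊥ = 2+5·β' ≈ 1.037088 ∈ [0.6, 1.6) ⇒ IN Λ
candidate 4: (m,n)=(3,3) → π∥ = 3+3·β ≈ 18.577747, π⊥ = 3+3·β' ≈ 2.422253 ∉ [0.6, 1.6) ⇒ out

3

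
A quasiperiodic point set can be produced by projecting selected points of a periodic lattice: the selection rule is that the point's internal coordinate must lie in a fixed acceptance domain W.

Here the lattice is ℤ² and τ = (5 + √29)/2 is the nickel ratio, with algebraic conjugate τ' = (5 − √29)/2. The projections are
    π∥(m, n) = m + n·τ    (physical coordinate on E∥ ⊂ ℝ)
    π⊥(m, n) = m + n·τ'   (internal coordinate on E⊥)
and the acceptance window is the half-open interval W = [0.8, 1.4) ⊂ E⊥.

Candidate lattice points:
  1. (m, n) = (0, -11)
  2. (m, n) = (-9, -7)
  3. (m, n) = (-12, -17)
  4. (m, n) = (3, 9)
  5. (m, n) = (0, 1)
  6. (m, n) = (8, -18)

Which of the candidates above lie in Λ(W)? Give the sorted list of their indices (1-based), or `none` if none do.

4

τ' = (5−√29)/2 ≈ -0.192582.
candidate 1: (m,n)=(0,-11) → π∥ = 0-11·τ ≈ -57.118406, π⊥ = 0-11·τ' ≈ 2.118406 ∉ [0.8, 1.4) ⇒ out
candidate 2: (m,n)=(-9,-7) → π∥ = -9-7·τ ≈ -45.348077, π⊥ = -9-7·τ' ≈ -7.651923 ∉ [0.8, 1.4) ⇒ out
candidate 3: (m,n)=(-12,-17) → π∥ = -12-17·τ ≈ -100.273901, π⊥ = -12-17·τ' ≈ -8.726099 ∉ [0.8, 1.4) ⇒ out
candidate 4: (m,n)=(3,9) → π∥ = 3+9·τ ≈ 49.733242, π⊥ = 3+9·τ' ≈ 1.266758 ∈ [0.8, 1.4) ⇒ IN Λ
candidate 5: (m,n)=(0,1) → π∥ = 0+1·τ ≈ 5.192582, π⊥ = 0+1·τ' ≈ -0.192582 ∉ [0.8, 1.4) ⇒ out
candidate 6: (m,n)=(8,-18) → π∥ = 8-18·τ ≈ -85.466483, π⊥ = 8-18·τ' ≈ 11.466483 ∉ [0.8, 1.4) ⇒ out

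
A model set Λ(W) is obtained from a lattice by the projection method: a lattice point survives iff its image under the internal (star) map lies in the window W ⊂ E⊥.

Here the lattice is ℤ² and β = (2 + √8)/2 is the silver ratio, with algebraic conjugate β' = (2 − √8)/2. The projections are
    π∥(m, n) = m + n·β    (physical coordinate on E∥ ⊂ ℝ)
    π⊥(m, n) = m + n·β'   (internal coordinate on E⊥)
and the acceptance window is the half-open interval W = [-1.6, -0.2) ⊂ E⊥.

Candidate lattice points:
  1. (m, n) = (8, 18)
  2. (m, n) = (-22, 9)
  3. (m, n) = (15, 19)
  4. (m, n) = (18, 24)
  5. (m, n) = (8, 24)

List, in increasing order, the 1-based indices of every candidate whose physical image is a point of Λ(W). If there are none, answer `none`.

none

Compute β' = (2−√8)/2 = -0.41421, so π⊥(m,n) = m -0.41421·n.
[1] lift (8,18): star map gives 0.54416; window check -1.6 ≤ 0.54416 < -0.2 is false → out
[2] lift (-22,9): star map gives -25.72792; window check -1.6 ≤ -25.72792 < -0.2 is false → out
[3] lift (15,19): star map gives 7.12994; window check -1.6 ≤ 7.12994 < -0.2 is false → out
[4] lift (18,24): star map gives 8.05887; window check -1.6 ≤ 8.05887 < -0.2 is false → out
[5] lift (8,24): star map gives -1.94113; window check -1.6 ≤ -1.94113 < -0.2 is false → out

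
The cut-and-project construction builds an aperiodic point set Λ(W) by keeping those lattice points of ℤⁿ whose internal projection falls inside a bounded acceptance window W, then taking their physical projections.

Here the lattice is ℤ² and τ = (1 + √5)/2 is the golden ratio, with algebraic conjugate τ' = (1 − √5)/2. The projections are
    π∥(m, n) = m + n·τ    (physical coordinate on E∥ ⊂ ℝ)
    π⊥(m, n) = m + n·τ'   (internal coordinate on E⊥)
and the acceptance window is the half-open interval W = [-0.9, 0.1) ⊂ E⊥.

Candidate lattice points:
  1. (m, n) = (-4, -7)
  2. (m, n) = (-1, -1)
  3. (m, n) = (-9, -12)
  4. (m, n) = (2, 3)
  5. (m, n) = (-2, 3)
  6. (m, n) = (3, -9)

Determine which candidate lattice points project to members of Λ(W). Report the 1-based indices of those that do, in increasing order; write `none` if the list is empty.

2

Compute τ' = (1−√5)/2 = -0.61803, so π⊥(m,n) = m -0.61803·n.
candidate 1: (m,n)=(-4,-7) → π∥ = -4-7·τ ≈ -15.32624, π⊥ = -4-7·τ' ≈ 0.32624 ∉ [-0.9, 0.1) ⇒ out
candidate 2: (m,n)=(-1,-1) → π∥ = -1-1·τ ≈ -2.61803, π⊥ = -1-1·τ' ≈ -0.38197 ∈ [-0.9, 0.1) ⇒ IN Λ
candidate 3: (m,n)=(-9,-12) → π∥ = -9-12·τ ≈ -28.41641, π⊥ = -9-12·τ' ≈ -1.58359 ∉ [-0.9, 0.1) ⇒ out
candidate 4: (m,n)=(2,3) → π∥ = 2+3·τ ≈ 6.85410, π⊥ = 2+3·τ' ≈ 0.14590 ∉ [-0.9, 0.1) ⇒ out
candidate 5: (m,n)=(-2,3) → π∥ = -2+3·τ ≈ 2.85410, π⊥ = -2+3·τ' ≈ -3.85410 ∉ [-0.9, 0.1) ⇒ out
candidate 6: (m,n)=(3,-9) → π∥ = 3-9·τ ≈ -11.56231, π⊥ = 3-9·τ' ≈ 8.56231 ∉ [-0.9, 0.1) ⇒ out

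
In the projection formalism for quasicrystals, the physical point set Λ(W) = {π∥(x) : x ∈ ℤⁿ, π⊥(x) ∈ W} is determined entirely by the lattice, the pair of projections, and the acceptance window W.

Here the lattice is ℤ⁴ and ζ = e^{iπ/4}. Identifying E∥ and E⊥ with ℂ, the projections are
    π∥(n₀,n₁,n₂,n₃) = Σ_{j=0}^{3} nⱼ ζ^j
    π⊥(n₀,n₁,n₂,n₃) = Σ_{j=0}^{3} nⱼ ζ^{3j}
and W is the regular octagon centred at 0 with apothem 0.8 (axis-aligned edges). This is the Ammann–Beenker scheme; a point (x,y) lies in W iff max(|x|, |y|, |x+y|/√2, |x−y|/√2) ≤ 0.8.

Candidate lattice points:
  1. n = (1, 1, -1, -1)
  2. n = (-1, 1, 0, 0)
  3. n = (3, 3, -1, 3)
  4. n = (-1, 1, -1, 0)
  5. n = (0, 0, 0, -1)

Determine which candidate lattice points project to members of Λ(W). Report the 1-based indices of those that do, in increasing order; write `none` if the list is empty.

Internal map: ζ^{3j} for j=0..3 gives (1,0), (−√2/2,√2/2), (0,−1), (√2/2,√2/2).
candidate 1: n = (1, 1, -1, -1) → π⊥ ≈ (-0.4142, +1.0000); max(|x|,|y|,|x±y|/√2) = 1.0000 > 0.8 ⇒ ∉ W
candidate 2: n = (-1, 1, 0, 0) → π⊥ ≈ (-1.7071, +0.7071); max(|x|,|y|,|x±y|/√2) = 1.7071 > 0.8 ⇒ ∉ W
candidate 3: n = (3, 3, -1, 3) → π⊥ ≈ (+3.0000, +5.2426); max(|x|,|y|,|x±y|/√2) = 5.8284 > 0.8 ⇒ ∉ W
candidate 4: n = (-1, 1, -1, 0) → π⊥ ≈ (-1.7071, +1.7071); max(|x|,|y|,|x±y|/√2) = 2.4142 > 0.8 ⇒ ∉ W
candidate 5: n = (0, 0, 0, -1) → π⊥ ≈ (-0.7071, -0.7071); max(|x|,|y|,|x±y|/√2) = 1.0000 > 0.8 ⇒ ∉ W

none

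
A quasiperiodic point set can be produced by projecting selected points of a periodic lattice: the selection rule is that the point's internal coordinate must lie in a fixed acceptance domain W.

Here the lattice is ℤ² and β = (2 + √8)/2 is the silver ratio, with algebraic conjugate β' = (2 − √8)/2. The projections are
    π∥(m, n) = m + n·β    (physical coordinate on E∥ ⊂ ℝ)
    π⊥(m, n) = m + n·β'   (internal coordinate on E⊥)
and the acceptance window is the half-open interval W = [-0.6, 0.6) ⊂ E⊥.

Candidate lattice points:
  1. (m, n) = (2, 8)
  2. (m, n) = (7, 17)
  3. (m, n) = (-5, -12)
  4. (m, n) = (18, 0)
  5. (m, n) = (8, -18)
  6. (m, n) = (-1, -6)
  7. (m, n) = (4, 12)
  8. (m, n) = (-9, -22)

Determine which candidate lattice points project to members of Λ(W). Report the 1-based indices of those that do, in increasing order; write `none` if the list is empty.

2, 3, 8

Compute β' = (2−√8)/2 = -0.41421, so π⊥(m,n) = m -0.41421·n.
candidate 1: (m,n)=(2,8) → π∥ = 2+8·β ≈ 21.31371, π⊥ = 2+8·β' ≈ -1.31371 ∉ [-0.6, 0.6) ⇒ out
candidate 2: (m,n)=(7,17) → π∥ = 7+17·β ≈ 48.04163, π⊥ = 7+17·β' ≈ -0.04163 ∈ [-0.6, 0.6) ⇒ IN Λ
candidate 3: (m,n)=(-5,-12) → π∥ = -5-12·β ≈ -33.97056, π⊥ = -5-12·β' ≈ -0.02944 ∈ [-0.6, 0.6) ⇒ IN Λ
candidate 4: (m,n)=(18,0) → π∥ = 18+0·β ≈ 18.00000, π⊥ = 18+0·β' ≈ 18.00000 ∉ [-0.6, 0.6) ⇒ out
candidate 5: (m,n)=(8,-18) → π∥ = 8-18·β ≈ -35.45584, π⊥ = 8-18·β' ≈ 15.45584 ∉ [-0.6, 0.6) ⇒ out
candidate 6: (m,n)=(-1,-6) → π∥ = -1-6·β ≈ -15.48528, π⊥ = -1-6·β' ≈ 1.48528 ∉ [-0.6, 0.6) ⇒ out
candidate 7: (m,n)=(4,12) → π∥ = 4+12·β ≈ 32.97056, π⊥ = 4+12·β' ≈ -0.97056 ∉ [-0.6, 0.6) ⇒ out
candidate 8: (m,n)=(-9,-22) → π∥ = -9-22·β ≈ -62.11270, π⊥ = -9-22·β' ≈ 0.11270 ∈ [-0.6, 0.6) ⇒ IN Λ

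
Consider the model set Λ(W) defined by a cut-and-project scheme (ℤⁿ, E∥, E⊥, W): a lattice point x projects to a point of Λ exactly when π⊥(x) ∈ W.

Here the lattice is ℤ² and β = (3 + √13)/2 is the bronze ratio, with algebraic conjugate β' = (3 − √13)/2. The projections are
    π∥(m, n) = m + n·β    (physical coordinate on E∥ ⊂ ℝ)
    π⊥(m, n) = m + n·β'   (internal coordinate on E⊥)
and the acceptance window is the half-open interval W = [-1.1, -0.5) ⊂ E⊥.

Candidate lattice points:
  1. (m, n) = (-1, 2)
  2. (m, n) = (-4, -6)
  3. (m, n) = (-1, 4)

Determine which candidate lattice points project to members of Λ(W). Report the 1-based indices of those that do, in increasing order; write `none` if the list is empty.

none

Numerically β ≈ 3.30278 and β' = −1/β ≈ -0.30278.
#1 (-1,2): internal coord -1 + (2)·β' = -1.60555; -1.60555 ∉ [-1.1, -0.5) → out
#2 (-4,-6): internal coord -4 + (-6)·β' = -2.18335; -2.18335 ∉ [-1.1, -0.5) → out
#3 (-1,4): internal coord -1 + (4)·β' = -2.21110; -2.21110 ∉ [-1.1, -0.5) → out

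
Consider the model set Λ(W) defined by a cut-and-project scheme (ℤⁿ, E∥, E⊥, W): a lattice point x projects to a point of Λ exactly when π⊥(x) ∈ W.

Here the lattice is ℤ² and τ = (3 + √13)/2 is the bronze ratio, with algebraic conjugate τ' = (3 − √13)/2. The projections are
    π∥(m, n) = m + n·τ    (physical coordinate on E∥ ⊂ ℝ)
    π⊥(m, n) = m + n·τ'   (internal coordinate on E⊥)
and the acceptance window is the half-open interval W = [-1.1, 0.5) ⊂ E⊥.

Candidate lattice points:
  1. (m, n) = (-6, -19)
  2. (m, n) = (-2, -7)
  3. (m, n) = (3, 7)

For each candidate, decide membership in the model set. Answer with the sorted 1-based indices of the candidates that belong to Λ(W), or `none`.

1, 2

τ' = (3−√13)/2 ≈ -0.302776.
candidate 1: (m,n)=(-6,-19) → π∥ = -6-19·τ ≈ -68.752737, π⊥ = -6-19·τ' ≈ -0.247263 ∈ [-1.1, 0.5) ⇒ IN Λ
candidate 2: (m,n)=(-2,-7) → π∥ = -2-7·τ ≈ -25.119429, π⊥ = -2-7·τ' ≈ 0.119429 ∈ [-1.1, 0.5) ⇒ IN Λ
candidate 3: (m,n)=(3,7) → π∥ = 3+7·τ ≈ 26.119429, π⊥ = 3+7·τ' ≈ 0.880571 ∉ [-1.1, 0.5) ⇒ out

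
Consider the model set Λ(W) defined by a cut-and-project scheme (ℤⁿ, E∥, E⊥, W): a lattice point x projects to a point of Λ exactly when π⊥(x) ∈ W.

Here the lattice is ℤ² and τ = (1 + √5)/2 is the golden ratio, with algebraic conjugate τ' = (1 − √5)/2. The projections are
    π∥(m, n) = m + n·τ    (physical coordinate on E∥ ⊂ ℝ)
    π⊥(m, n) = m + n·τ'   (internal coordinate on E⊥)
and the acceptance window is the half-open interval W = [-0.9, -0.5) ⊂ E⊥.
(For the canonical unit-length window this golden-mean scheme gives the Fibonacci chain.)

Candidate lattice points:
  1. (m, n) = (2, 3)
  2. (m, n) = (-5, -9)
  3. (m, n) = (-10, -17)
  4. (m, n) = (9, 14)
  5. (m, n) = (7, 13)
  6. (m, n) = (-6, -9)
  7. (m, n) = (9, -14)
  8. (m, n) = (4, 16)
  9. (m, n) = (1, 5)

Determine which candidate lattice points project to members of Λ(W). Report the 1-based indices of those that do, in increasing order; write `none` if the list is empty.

Numerically τ ≈ 1.6180 and τ' = −1/τ ≈ -0.6180.
[1] lift (2,3): star map gives 0.1459; window check -0.9 ≤ 0.1459 < -0.5 is false → out
[2] lift (-5,-9): star map gives 0.5623; window check -0.9 ≤ 0.5623 < -0.5 is false → out
[3] lift (-10,-17): star map gives 0.5066; window check -0.9 ≤ 0.5066 < -0.5 is false → out
[4] lift (9,14): star map gives 0.3475; window check -0.9 ≤ 0.3475 < -0.5 is false → out
[5] lift (7,13): star map gives -1.0344; window check -0.9 ≤ -1.0344 < -0.5 is false → out
[6] lift (-6,-9): star map gives -0.4377; window check -0.9 ≤ -0.4377 < -0.5 is false → out
[7] lift (9,-14): star map gives 17.6525; window check -0.9 ≤ 17.6525 < -0.5 is false → out
[8] lift (4,16): star map gives -5.8885; window check -0.9 ≤ -5.8885 < -0.5 is false → out
[9] lift (1,5): star map gives -2.0902; window check -0.9 ≤ -2.0902 < -0.5 is false → out

none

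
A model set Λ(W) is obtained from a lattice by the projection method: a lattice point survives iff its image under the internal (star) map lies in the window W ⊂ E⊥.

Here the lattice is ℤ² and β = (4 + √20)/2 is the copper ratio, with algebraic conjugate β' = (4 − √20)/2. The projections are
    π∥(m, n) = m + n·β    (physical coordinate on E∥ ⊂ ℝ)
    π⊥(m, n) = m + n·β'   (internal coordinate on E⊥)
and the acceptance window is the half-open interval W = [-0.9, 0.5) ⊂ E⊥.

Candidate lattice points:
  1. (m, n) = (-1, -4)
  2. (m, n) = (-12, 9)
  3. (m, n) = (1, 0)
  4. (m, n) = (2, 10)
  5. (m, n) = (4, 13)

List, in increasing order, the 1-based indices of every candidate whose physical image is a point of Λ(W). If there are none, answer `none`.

Numerically β ≈ 4.2361 and β' = −1/β ≈ -0.2361.
[1] lift (-1,-4): star map gives -0.0557; window check -0.9 ≤ -0.0557 < 0.5 is true → IN Λ
[2] lift (-12,9): star map gives -14.1246; window check -0.9 ≤ -14.1246 < 0.5 is false → out
[3] lift (1,0): star map gives 1.0000; window check -0.9 ≤ 1.0000 < 0.5 is false → out
[4] lift (2,10): star map gives -0.3607; window check -0.9 ≤ -0.3607 < 0.5 is true → IN Λ
[5] lift (4,13): star map gives 0.9311; window check -0.9 ≤ 0.9311 < 0.5 is false → out

1, 4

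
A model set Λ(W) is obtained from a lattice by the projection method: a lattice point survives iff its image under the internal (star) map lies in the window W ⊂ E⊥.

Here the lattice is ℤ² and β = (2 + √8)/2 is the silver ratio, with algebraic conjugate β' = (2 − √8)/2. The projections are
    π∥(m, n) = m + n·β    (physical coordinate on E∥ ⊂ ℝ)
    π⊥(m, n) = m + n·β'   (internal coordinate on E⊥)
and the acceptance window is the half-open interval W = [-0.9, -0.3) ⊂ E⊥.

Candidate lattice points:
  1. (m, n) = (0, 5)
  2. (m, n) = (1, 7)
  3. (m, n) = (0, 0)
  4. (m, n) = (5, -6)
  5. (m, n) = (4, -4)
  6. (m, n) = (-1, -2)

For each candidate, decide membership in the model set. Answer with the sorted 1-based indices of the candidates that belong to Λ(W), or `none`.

β' = (2−√8)/2 ≈ -0.41421.
[1] lift (0,5): star map gives -2.07107; window check -0.9 ≤ -2.07107 < -0.3 is false → out
[2] lift (1,7): star map gives -1.89949; window check -0.9 ≤ -1.89949 < -0.3 is false → out
[3] lift (0,0): star map gives 0.00000; window check -0.9 ≤ 0.00000 < -0.3 is false → out
[4] lift (5,-6): star map gives 7.48528; window check -0.9 ≤ 7.48528 < -0.3 is false → out
[5] lift (4,-4): star map gives 5.65685; window check -0.9 ≤ 5.65685 < -0.3 is false → out
[6] lift (-1,-2): star map gives -0.17157; window check -0.9 ≤ -0.17157 < -0.3 is false → out

none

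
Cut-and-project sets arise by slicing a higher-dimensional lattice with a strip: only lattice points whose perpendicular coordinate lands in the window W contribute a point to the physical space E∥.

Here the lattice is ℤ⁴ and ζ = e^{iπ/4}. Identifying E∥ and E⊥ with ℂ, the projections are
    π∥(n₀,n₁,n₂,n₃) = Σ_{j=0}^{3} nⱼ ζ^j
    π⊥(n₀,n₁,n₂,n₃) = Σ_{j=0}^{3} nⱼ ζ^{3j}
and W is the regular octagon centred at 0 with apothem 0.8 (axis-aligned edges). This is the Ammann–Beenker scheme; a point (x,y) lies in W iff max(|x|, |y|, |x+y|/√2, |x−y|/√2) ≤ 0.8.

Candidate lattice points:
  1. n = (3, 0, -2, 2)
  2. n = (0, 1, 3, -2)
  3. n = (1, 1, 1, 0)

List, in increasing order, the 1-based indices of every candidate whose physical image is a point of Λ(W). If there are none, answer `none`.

π⊥(n) = n₀ + n₁ζ³ + n₂ζ⁶ + n₃ζ⁹ where ζ = e^{iπ/4}.
candidate 1: n = (3, 0, -2, 2) → π⊥ ≈ (+4.414214, +3.414214); max(|x|,|y|,|x±y|/√2) = 5.535534 > 0.8 ⇒ ∉ W
candidate 2: n = (0, 1, 3, -2) → π⊥ ≈ (-2.121320, -3.707107); max(|x|,|y|,|x±y|/√2) = 4.121320 > 0.8 ⇒ ∉ W
candidate 3: n = (1, 1, 1, 0) → π⊥ ≈ (+0.292893, -0.292893); max(|x|,|y|,|x±y|/√2) = 0.414214 ≤ 0.8 ⇒ ∈ W

3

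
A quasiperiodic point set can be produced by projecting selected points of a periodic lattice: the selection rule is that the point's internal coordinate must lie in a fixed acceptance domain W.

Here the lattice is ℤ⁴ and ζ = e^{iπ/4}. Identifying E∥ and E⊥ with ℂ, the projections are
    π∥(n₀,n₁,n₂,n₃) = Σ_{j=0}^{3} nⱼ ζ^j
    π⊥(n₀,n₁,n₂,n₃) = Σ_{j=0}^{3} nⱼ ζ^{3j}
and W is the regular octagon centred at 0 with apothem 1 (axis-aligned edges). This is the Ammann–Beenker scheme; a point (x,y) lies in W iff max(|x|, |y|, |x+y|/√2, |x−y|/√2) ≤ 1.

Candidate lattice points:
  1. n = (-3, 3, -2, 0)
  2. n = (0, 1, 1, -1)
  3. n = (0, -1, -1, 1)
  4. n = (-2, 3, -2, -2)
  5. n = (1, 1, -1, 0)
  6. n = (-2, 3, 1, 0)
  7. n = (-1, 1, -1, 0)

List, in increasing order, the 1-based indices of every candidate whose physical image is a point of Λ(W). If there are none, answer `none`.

none

π⊥(n) = n₀ + n₁ζ³ + n₂ζ⁶ + n₃ζ⁹ where ζ = e^{iπ/4}.
#1 (-3, 3, -2, 0): internal (-5.121320, 4.121320); octagon support 6.535534 vs apothem 1 → ∉ W
#2 (0, 1, 1, -1): internal (-1.414214, -1.000000); octagon support 1.707107 vs apothem 1 → ∉ W
#3 (0, -1, -1, 1): internal (1.414214, 1.000000); octagon support 1.707107 vs apothem 1 → ∉ W
#4 (-2, 3, -2, -2): internal (-5.535534, 2.707107); octagon support 5.828427 vs apothem 1 → ∉ W
#5 (1, 1, -1, 0): internal (0.292893, 1.707107); octagon support 1.707107 vs apothem 1 → ∉ W
#6 (-2, 3, 1, 0): internal (-4.121320, 1.121320); octagon support 4.121320 vs apothem 1 → ∉ W
#7 (-1, 1, -1, 0): internal (-1.707107, 1.707107); octagon support 2.414214 vs apothem 1 → ∉ W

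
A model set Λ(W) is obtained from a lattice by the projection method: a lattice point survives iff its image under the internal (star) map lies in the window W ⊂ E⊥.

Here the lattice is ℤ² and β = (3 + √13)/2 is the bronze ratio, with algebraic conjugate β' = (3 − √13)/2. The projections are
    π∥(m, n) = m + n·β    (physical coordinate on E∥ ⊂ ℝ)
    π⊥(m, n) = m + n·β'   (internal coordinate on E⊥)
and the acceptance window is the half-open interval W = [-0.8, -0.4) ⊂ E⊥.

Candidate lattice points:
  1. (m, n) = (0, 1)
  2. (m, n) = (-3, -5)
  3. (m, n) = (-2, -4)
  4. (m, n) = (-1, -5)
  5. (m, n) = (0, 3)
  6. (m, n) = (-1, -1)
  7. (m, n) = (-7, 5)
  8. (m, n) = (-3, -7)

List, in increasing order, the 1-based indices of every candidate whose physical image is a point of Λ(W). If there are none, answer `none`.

β' = (3−√13)/2 ≈ -0.302776.
[1] lift (0,1): star map gives -0.302776; window check -0.8 ≤ -0.302776 < -0.4 is false → out
[2] lift (-3,-5): star map gives -1.486122; window check -0.8 ≤ -1.486122 < -0.4 is false → out
[3] lift (-2,-4): star map gives -0.788897; window check -0.8 ≤ -0.788897 < -0.4 is true → IN Λ
[4] lift (-1,-5): star map gives 0.513878; window check -0.8 ≤ 0.513878 < -0.4 is false → out
[5] lift (0,3): star map gives -0.908327; window check -0.8 ≤ -0.908327 < -0.4 is false → out
[6] lift (-1,-1): star map gives -0.697224; window check -0.8 ≤ -0.697224 < -0.4 is true → IN Λ
[7] lift (-7,5): star map gives -8.513878; window check -0.8 ≤ -8.513878 < -0.4 is false → out
[8] lift (-3,-7): star map gives -0.880571; window check -0.8 ≤ -0.880571 < -0.4 is false → out

3, 6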